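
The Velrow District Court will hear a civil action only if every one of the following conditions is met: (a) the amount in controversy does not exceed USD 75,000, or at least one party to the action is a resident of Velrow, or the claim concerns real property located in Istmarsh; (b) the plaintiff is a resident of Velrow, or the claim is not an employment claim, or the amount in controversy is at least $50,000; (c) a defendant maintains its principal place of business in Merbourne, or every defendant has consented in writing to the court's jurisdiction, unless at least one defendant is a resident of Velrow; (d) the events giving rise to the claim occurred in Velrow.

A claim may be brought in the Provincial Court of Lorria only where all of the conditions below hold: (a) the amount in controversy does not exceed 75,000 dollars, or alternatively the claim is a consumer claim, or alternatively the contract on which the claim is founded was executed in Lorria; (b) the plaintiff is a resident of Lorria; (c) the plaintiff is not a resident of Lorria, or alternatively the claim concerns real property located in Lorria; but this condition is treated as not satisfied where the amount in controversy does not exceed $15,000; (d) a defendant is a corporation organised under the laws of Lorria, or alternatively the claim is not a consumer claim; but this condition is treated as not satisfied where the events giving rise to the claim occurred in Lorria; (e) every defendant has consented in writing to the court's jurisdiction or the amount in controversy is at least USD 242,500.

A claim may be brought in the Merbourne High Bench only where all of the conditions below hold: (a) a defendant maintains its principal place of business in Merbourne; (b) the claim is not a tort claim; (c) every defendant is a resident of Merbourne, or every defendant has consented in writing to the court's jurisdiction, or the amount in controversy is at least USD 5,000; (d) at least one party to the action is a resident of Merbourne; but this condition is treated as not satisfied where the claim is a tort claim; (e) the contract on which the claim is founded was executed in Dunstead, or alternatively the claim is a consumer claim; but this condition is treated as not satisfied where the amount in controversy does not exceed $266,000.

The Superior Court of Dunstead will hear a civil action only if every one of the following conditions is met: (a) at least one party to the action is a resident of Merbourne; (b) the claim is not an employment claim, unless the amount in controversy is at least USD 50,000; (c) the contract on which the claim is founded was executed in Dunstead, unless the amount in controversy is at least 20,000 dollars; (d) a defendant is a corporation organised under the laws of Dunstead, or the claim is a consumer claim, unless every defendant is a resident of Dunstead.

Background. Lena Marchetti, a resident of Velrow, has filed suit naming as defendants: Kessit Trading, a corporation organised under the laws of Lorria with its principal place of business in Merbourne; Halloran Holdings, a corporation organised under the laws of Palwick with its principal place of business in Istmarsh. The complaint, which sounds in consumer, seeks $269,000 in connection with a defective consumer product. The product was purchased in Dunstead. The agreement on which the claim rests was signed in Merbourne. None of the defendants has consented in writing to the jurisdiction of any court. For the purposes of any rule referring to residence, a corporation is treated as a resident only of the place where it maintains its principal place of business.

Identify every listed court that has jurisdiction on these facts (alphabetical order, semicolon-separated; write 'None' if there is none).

the Merbourne High Bench; the Superior Court of Dunstead

The Velrow District Court:
  (a) Lena Marchetti resides in Velrow — that alternative is enough. Met.
  (b) The plaintiff resides in Velrow, so this disjunct is met. Condition met.
  (c) Kessit Trading has its principal place of business in Merbourne — that alternative is enough. Satisfied.
  (d) The operative events occurred in Dunstead, not Velrow. Not satisfied.
  → The court lacks jurisdiction.
The Provincial Court of Lorria:
  (a) The claim is a consumer claim, so one alternative holds. Satisfied.
  (b) The plaintiff resides in Velrow, not Lorria. Condition not met.
  (c) The plaintiff resides in Velrow, which is not Lorria, which satisfies one of the alternatives. And the carve-out is inapplicable — the amount in controversy is USD 269,000, above the $15,000 ceiling. Satisfied.
  (d) Kessit Trading is organised under the laws of Lorria, which satisfies one of the alternatives. The carve-out does not apply: the operative events occurred in Dunstead, not Lorria. Satisfied.
  (e) The amount in controversy is USD 269,000, which meets the 242,500 dollars floor, which satisfies one of the alternatives. Condition met.
  → The court lacks jurisdiction.
The Merbourne High Bench:
  (a) Kessit Trading has its principal place of business in Merbourne. Satisfied.
  (b) The claim is a consumer claim, not a tort claim. Condition met.
  (c) The amount in controversy is $269,000, which meets the 5,000 dollars floor, so one alternative holds. Condition met.
  (d) Kessit Trading resides in Merbourne. The carve-out does not apply: the claim is a consumer claim, not a tort claim. Condition met.
  (e) The claim is a consumer claim — that alternative is enough. And the carve-out is inapplicable — the amount in controversy is $269,000, above the USD 266,000 ceiling. Condition met.
  → All conditions met; jurisdiction exists.
The Superior Court of Dunstead:
  (a) Kessit Trading resides in Merbourne. Met.
  (b) The claim is a consumer claim, not an employment claim. Satisfied.
  (c) The contract was executed in Merbourne, not Dunstead. The proviso rescues it, though: the amount in controversy is USD 269,000, which meets the USD 20,000 floor. Met.
  (d) The claim is a consumer claim — that alternative is enough. Condition met.
  → Every requirement is satisfied — jurisdiction.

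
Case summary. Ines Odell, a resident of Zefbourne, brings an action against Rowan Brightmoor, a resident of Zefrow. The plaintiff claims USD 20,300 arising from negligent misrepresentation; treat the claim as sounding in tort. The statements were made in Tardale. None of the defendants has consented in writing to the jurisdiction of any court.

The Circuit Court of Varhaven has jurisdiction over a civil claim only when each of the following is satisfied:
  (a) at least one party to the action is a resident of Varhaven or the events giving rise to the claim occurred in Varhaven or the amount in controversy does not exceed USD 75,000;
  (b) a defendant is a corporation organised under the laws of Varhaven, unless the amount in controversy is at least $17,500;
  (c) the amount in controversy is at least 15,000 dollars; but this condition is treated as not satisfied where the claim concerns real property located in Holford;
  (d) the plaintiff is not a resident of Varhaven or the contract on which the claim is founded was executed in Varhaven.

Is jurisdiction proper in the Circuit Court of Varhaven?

The Circuit Court of Varhaven:
  (a) The amount in controversy is $20,300, within the 75,000 dollars ceiling, which satisfies one of the alternatives. Condition met.
  (b) No defendant is a corporation. The proviso rescues it, though: the amount in controversy is USD 20,300, which meets the $17,500 floor. Satisfied.
  (c) The amount in controversy is $20,300, which meets the 15,000 dollars floor. And the carve-out is inapplicable — the claim does not concern real property. Condition met.
  (d) The plaintiff resides in Zefbourne, which is not Varhaven, so one alternative holds. Met.
  → Jurisdiction lies.

Yes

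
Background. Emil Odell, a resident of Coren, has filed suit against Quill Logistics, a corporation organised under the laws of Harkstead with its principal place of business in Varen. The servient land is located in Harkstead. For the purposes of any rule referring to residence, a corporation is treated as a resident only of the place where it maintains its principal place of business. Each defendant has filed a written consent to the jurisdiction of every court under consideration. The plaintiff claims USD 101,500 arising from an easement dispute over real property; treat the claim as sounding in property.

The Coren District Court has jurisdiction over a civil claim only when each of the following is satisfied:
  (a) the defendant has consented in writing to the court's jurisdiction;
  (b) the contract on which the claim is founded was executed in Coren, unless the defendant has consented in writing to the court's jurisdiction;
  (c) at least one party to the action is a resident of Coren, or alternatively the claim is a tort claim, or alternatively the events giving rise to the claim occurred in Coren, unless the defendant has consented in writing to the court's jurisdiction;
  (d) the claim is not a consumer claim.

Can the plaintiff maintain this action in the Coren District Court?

The Coren District Court:
  (a) Every defendant has filed written consent. Condition met.
  (b) No contract (and hence no place of execution) is alleged. But every defendant has filed written consent, and the 'unless' clause therefore excuses the requirement. Met.
  (c) Emil Odell resides in Coren, so this disjunct is met. Met.
  (d) The claim is a property claim, not a consumer claim. Condition met.
  → Every requirement is satisfied — jurisdiction.

Yes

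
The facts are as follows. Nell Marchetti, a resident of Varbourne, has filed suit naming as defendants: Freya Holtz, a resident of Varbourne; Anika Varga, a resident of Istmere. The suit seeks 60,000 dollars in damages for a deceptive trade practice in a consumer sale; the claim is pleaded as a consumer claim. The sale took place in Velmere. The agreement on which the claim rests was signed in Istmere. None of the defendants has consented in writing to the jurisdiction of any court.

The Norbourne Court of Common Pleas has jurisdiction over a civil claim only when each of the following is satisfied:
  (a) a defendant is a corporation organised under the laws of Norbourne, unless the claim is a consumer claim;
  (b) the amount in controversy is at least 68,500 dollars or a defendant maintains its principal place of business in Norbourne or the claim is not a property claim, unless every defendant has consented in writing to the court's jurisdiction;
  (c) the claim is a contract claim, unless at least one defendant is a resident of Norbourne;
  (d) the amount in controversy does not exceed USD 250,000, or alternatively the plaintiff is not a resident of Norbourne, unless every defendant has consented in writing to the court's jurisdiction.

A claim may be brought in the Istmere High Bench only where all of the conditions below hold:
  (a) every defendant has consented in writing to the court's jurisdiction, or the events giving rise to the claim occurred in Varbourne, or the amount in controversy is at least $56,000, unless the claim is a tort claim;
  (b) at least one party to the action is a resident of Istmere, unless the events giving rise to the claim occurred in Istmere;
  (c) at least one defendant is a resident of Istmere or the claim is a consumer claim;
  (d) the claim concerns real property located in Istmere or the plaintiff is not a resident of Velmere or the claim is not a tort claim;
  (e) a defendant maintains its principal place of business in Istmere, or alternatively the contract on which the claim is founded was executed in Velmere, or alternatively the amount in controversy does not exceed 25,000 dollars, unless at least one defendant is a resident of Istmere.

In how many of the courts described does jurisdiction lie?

1

The Norbourne Court of Common Pleas:
  (a) No defendant is a corporation. But the claim is a consumer claim, and the 'unless' clause therefore excuses the requirement. Condition met.
  (b) The claim is a consumer claim, not a property claim, which satisfies one of the alternatives. Satisfied.
  (c) The claim is a consumer claim, not a contract claim. Nor does the 'unless' clause help: no defendant resides in Norbourne (they reside in Varbourne, Istmere). Fails.
  (d) The amount in controversy is 60,000 dollars, within the 250,000 dollars ceiling, which satisfies one of the alternatives. Condition met.
  → No jurisdiction.
The Istmere High Bench:
  (a) The amount in controversy is 60,000 dollars, which meets the USD 56,000 floor, so this disjunct is met. Met.
  (b) Anika Varga resides in Istmere. Met.
  (c) Anika Varga resides in Istmere, so one alternative holds. Condition met.
  (d) The plaintiff resides in Varbourne, which is not Velmere, so one alternative holds. Satisfied.
  (e) No defendant is a corporation; the contract was executed in Istmere, not Velmere; the amount in controversy is $60,000, above the USD 25,000 ceiling — every alternative fails. The proviso rescues it, though: Anika Varga resides in Istmere. Condition met.
  → All conditions met; jurisdiction exists.
Courts with jurisdiction: the Istmere High Bench — 1 in total.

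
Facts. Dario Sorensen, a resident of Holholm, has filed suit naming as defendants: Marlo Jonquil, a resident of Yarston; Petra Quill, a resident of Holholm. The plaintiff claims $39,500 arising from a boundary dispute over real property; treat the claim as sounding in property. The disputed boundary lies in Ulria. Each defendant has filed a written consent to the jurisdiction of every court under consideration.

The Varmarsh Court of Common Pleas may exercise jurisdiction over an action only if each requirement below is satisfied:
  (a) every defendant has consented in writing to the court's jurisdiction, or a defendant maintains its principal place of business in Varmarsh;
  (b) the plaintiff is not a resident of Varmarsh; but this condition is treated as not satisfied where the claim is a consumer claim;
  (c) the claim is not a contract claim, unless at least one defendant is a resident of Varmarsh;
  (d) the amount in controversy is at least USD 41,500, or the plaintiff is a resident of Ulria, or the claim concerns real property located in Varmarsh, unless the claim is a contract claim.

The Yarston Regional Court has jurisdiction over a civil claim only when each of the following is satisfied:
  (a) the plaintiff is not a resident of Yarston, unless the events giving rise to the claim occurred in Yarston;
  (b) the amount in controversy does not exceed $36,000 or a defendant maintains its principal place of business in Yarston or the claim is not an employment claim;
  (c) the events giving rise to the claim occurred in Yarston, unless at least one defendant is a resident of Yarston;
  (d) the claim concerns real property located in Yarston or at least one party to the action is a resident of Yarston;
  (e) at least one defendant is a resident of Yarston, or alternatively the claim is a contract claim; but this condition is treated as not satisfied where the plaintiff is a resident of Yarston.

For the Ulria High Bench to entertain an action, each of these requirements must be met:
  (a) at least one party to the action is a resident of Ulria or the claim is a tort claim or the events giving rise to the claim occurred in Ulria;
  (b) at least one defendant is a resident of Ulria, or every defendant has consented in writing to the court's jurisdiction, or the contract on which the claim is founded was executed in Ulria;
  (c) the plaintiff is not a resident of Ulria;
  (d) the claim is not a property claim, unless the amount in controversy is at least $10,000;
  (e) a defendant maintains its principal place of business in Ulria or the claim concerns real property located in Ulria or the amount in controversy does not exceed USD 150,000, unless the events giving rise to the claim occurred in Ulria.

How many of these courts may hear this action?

2

The Varmarsh Court of Common Pleas:
  (a) Every defendant has filed written consent, so this disjunct is met. Met.
  (b) The plaintiff resides in Holholm, which is not Varmarsh. The carve-out does not apply: the claim is a property claim, not a consumer claim. Satisfied.
  (c) The claim is a property claim, not a contract claim. Condition met.
  (d) The amount in controversy is $39,500, below the 41,500 dollars floor; the plaintiff resides in Holholm, not Ulria; the property lies in Ulria, not Varmarsh — every alternative fails. And the claim is a property claim, not a contract claim, so the proviso does not save it. Not met.
  → No jurisdiction.
The Yarston Regional Court:
  (a) The plaintiff resides in Holholm, which is not Yarston. Condition met.
  (b) The claim is a property claim, not an employment claim, which satisfies one of the alternatives. Satisfied.
  (c) The operative events occurred in Ulria, not Yarston. However, Marlo Jonquil resides in Yarston, so the 'unless' proviso supplies this condition. Condition met.
  (d) Marlo Jonquil resides in Yarston — that alternative is enough. Satisfied.
  (e) Marlo Jonquil resides in Yarston, so one alternative holds. And the carve-out is inapplicable — the plaintiff resides in Holholm, not Yarston. Met.
  → The court has jurisdiction.
The Ulria High Bench:
  (a) The operative events occurred in Ulria, which satisfies one of the alternatives. Met.
  (b) Every defendant has filed written consent, so this disjunct is met. Satisfied.
  (c) The plaintiff resides in Holholm, which is not Ulria. Condition met.
  (d) The claim is a property claim. However, the amount in controversy is 39,500 dollars, which meets the 10,000 dollars floor, so the 'unless' proviso supplies this condition. Satisfied.
  (e) The property lies in Ulria, which satisfies one of the alternatives. Satisfied.
  → The court has jurisdiction.
Courts with jurisdiction: the Yarston Regional Court, the Ulria High Bench — 2 in total.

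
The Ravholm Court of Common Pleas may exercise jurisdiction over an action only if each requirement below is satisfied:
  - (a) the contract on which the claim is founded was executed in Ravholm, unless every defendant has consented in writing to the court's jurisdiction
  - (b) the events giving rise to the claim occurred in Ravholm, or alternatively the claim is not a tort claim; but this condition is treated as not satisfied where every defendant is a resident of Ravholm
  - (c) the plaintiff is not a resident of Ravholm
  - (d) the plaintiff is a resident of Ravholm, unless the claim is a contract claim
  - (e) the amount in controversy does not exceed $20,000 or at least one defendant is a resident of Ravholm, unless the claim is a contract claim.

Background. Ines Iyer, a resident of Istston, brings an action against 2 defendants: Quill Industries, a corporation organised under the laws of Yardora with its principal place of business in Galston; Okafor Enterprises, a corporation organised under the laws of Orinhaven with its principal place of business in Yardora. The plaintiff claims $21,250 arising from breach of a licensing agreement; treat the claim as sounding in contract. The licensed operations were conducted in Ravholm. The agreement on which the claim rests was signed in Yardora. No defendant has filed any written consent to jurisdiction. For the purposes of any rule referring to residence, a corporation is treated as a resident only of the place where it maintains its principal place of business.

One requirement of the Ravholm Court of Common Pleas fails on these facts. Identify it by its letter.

The Ravholm Court of Common Pleas:
  (a) The contract was executed in Yardora, not Ravholm. And no such written consent has been filed, so the proviso does not save it. Not satisfied.
  (b) The operative events occurred in Ravholm, so one alternative holds. The carve-out does not apply: the defendants reside as follows — Quill Industries in Galston, Okafor Enterprises in Yardora — not all in Ravholm. Met.
  (c) The plaintiff resides in Istston, which is not Ravholm. Condition met.
  (d) The plaintiff resides in Istston, not Ravholm. However, the claim is a contract claim, so the 'unless' proviso supplies this condition. Satisfied.
  (e) The amount in controversy is USD 21,250, above the 20,000 dollars ceiling; no defendant resides in Ravholm (they reside in Galston, Yardora) — no alternative holds. But the claim is a contract claim, and the 'unless' clause therefore excuses the requirement. Satisfied.
Only condition (a) fails.

(a)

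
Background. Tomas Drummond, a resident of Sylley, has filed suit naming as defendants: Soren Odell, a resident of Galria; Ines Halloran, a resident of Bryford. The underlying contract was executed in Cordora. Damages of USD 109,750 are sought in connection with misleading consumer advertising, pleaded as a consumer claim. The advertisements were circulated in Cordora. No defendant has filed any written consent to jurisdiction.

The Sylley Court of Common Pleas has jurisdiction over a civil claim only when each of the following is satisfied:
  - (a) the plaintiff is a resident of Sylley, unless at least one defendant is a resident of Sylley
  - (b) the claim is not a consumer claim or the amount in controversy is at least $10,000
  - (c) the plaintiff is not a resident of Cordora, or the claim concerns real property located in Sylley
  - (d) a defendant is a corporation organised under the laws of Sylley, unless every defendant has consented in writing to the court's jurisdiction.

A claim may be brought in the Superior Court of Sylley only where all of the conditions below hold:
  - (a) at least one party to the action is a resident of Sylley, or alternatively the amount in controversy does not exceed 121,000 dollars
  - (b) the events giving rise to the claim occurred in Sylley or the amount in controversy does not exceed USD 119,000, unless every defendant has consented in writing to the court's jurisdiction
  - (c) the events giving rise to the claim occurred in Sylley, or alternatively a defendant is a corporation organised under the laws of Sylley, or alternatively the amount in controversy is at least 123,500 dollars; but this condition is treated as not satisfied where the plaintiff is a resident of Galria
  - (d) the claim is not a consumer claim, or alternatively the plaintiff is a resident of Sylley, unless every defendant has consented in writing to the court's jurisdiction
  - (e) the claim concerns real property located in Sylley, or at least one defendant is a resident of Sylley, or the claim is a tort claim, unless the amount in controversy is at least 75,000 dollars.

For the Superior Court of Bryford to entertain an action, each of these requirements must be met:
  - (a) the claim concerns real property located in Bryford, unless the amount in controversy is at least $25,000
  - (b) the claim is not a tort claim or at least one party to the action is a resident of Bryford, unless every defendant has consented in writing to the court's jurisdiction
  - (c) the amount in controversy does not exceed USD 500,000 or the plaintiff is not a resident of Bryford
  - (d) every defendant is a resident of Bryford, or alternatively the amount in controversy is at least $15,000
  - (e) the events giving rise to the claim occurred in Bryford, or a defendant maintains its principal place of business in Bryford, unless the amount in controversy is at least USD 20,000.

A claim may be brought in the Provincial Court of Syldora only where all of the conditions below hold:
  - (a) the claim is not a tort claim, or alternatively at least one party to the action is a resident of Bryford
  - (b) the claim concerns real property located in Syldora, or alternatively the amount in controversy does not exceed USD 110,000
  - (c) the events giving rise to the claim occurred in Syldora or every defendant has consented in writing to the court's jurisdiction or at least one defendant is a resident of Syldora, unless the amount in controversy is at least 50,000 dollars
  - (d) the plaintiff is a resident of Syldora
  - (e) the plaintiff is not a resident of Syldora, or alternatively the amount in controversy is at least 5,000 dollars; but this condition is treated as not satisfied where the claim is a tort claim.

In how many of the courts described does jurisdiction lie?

1

The Sylley Court of Common Pleas:
  (a) The plaintiff resides in Sylley. Condition met.
  (b) The amount in controversy is USD 109,750, which meets the 10,000 dollars floor, which satisfies one of the alternatives. Satisfied.
  (c) The plaintiff resides in Sylley, which is not Cordora — that alternative is enough. Met.
  (d) No defendant is a corporation. Nor does the 'unless' clause help: no such written consent has been filed. Not satisfied.
  → Not every requirement is met — no jurisdiction.
The Superior Court of Sylley:
  (a) Tomas Drummond resides in Sylley, so one alternative holds. Satisfied.
  (b) The amount in controversy is 109,750 dollars, within the $119,000 ceiling — that alternative is enough. Satisfied.
  (c) The operative events occurred in Cordora, not Sylley; no defendant is a corporation; the amount in controversy is USD 109,750, below the USD 123,500 floor — every alternative fails. Not satisfied.
  (d) The plaintiff resides in Sylley — that alternative is enough. Condition met.
  (e) The claim does not concern real property; no defendant resides in Sylley (they reside in Galria, Bryford); the claim is a consumer claim, not a tort claim — every alternative fails. However, the amount in controversy is $109,750, which meets the USD 75,000 floor, so the 'unless' proviso supplies this condition. Satisfied.
  → At least one condition fails; no jurisdiction.
The Superior Court of Bryford:
  (a) The claim does not concern real property. However, the amount in controversy is $109,750, which meets the $25,000 floor, so the 'unless' proviso supplies this condition. Condition met.
  (b) The claim is a consumer claim, not a tort claim, which satisfies one of the alternatives. Met.
  (c) The amount in controversy is USD 109,750, within the USD 500,000 ceiling — that alternative is enough. Satisfied.
  (d) The amount in controversy is $109,750, which meets the USD 15,000 floor, so this disjunct is met. Met.
  (e) The operative events occurred in Cordora, not Bryford; no defendant is a corporation — every alternative fails. The proviso rescues it, though: the amount in controversy is USD 109,750, which meets the USD 20,000 floor. Met.
  → Jurisdiction lies.
The Provincial Court of Syldora:
  (a) The claim is a consumer claim, not a tort claim, which satisfies one of the alternatives. Met.
  (b) The amount in controversy is 109,750 dollars, within the 110,000 dollars ceiling, so one alternative holds. Met.
  (c) The operative events occurred in Cordora, not Syldora; no such written consent has been filed; no defendant resides in Syldora (they reside in Galria, Bryford) — every alternative fails. However, the amount in controversy is 109,750 dollars, which meets the USD 50,000 floor, so the 'unless' proviso supplies this condition. Met.
  (d) The plaintiff resides in Sylley, not Syldora. Fails.
  (e) The plaintiff resides in Sylley, which is not Syldora, so one alternative holds. And the carve-out is inapplicable — the claim is a consumer claim, not a tort claim. Met.
  → The court lacks jurisdiction.
Courts with jurisdiction: the Superior Court of Bryford — 1 in total.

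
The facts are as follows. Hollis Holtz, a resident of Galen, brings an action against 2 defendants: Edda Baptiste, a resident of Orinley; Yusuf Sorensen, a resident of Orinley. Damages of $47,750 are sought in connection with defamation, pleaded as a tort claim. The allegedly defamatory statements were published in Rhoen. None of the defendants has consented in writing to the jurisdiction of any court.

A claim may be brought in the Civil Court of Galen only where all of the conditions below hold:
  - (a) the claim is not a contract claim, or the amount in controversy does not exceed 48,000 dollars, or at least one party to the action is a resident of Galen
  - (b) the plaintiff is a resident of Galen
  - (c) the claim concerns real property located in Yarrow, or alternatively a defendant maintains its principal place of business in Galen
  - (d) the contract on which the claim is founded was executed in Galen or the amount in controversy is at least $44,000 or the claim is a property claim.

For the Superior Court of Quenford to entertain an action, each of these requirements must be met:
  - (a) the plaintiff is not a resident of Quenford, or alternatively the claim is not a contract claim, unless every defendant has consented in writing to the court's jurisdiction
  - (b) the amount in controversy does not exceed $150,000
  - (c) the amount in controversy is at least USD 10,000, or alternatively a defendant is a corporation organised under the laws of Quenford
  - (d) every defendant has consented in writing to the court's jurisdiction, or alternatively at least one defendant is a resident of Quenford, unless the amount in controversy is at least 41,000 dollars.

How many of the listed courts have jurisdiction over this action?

The Civil Court of Galen:
  (a) The claim is a tort claim, not a contract claim, so this disjunct is met. Met.
  (b) The plaintiff resides in Galen. Met.
  (c) The claim does not concern real property; no defendant is a corporation — no alternative holds. Not satisfied.
  (d) The amount in controversy is USD 47,750, which meets the USD 44,000 floor — that alternative is enough. Satisfied.
  → Not every requirement is met — no jurisdiction.
The Superior Court of Quenford:
  (a) The plaintiff resides in Galen, which is not Quenford — that alternative is enough. Condition met.
  (b) The amount in controversy is USD 47,750, within the 150,000 dollars ceiling. Satisfied.
  (c) The amount in controversy is USD 47,750, which meets the USD 10,000 floor — that alternative is enough. Satisfied.
  (d) No such written consent has been filed; no defendant resides in Quenford (they reside in Orinley, Orinley) — none of the alternatives is met. The proviso rescues it, though: the amount in controversy is 47,750 dollars, which meets the $41,000 floor. Met.
  → Every requirement is satisfied — jurisdiction.
Courts with jurisdiction: the Superior Court of Quenford — 1 in total.

1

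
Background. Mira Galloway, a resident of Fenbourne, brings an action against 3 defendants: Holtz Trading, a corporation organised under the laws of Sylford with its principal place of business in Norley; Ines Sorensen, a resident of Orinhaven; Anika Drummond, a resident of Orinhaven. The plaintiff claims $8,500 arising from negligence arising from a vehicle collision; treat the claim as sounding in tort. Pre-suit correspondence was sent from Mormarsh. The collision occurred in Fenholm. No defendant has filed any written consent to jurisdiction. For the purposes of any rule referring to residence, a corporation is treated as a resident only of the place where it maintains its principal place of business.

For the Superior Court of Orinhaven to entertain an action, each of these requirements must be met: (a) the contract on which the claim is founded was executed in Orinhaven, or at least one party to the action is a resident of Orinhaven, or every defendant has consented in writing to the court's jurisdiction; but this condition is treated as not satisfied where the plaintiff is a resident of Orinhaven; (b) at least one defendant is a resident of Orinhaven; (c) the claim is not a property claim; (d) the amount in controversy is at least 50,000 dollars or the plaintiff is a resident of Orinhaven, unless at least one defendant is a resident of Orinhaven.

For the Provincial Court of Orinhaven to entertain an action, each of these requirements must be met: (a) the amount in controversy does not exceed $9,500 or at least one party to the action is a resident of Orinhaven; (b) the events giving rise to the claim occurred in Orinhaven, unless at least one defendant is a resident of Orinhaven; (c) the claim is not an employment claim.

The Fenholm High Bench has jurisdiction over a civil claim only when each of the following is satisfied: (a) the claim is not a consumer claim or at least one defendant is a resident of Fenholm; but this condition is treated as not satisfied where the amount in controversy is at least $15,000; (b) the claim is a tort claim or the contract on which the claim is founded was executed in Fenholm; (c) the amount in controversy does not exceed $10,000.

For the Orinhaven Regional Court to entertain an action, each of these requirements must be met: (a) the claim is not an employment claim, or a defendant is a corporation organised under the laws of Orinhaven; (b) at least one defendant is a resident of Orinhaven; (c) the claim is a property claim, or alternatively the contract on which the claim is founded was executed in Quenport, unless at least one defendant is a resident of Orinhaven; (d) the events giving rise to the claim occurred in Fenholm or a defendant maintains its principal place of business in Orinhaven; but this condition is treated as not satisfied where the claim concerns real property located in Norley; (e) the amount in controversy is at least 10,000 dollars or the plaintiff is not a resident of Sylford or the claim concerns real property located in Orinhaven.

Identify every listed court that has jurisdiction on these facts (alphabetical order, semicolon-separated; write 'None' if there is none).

the Fenholm High Bench; the Orinhaven Regional Court; the Provincial Court of Orinhaven; the Superior Court of Orinhaven

The Superior Court of Orinhaven:
  (a) Ines Sorensen resides in Orinhaven — that alternative is enough. And the carve-out is inapplicable — the plaintiff resides in Fenbourne, not Orinhaven. Condition met.
  (b) Ines Sorensen resides in Orinhaven. Satisfied.
  (c) The claim is a tort claim, not a property claim. Satisfied.
  (d) The amount in controversy is 8,500 dollars, below the 50,000 dollars floor; the plaintiff resides in Fenbourne, not Orinhaven — none of the alternatives is met. However, Ines Sorensen resides in Orinhaven, so the 'unless' proviso supplies this condition. Met.
  → Every requirement is satisfied — jurisdiction.
The Provincial Court of Orinhaven:
  (a) The amount in controversy is $8,500, within the $9,500 ceiling, so this disjunct is met. Condition met.
  (b) The operative events occurred in Fenholm, not Orinhaven. But Ines Sorensen resides in Orinhaven, and the 'unless' clause therefore excuses the requirement. Condition met.
  (c) The claim is a tort claim, not an employment claim. Met.
  → Every requirement is satisfied — jurisdiction.
The Fenholm High Bench:
  (a) The claim is a tort claim, not a consumer claim, so one alternative holds. And the carve-out is inapplicable — the amount in controversy is $8,500, below the $15,000 floor. Condition met.
  (b) The claim is a tort claim — that alternative is enough. Satisfied.
  (c) The amount in controversy is $8,500, within the 10,000 dollars ceiling. Satisfied.
  → All conditions met; jurisdiction exists.
The Orinhaven Regional Court:
  (a) The claim is a tort claim, not an employment claim, so one alternative holds. Satisfied.
  (b) Ines Sorensen resides in Orinhaven. Condition met.
  (c) The claim is a tort claim, not a property claim; no contract (and hence no place of execution) is alleged — none of the alternatives is met. The proviso rescues it, though: Ines Sorensen resides in Orinhaven. Met.
  (d) The operative events occurred in Fenholm, which satisfies one of the alternatives. The exception is not triggered, since the claim does not concern real property. Condition met.
  (e) The plaintiff resides in Fenbourne, which is not Sylford, so this disjunct is met. Met.
  → Every requirement is satisfied — jurisdiction.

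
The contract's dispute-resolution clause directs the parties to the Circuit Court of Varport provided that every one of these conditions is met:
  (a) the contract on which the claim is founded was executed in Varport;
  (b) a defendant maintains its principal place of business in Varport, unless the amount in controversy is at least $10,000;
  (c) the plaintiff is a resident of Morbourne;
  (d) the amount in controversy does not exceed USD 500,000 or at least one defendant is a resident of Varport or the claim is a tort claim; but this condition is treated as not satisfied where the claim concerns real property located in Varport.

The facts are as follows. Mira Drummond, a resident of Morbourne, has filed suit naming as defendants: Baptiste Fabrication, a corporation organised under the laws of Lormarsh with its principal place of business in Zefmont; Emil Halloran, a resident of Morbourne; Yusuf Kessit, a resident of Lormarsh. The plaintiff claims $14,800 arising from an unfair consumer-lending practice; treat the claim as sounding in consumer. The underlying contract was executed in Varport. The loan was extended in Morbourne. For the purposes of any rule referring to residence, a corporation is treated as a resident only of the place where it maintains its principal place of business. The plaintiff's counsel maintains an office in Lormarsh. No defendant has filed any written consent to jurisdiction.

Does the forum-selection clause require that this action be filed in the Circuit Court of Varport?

The Circuit Court of Varport:
  (a) The contract was executed in Varport. Met.
  (b) The corporate defendant(s) have their principal place of business in Zefmont, not Varport. But the amount in controversy is 14,800 dollars, which meets the USD 10,000 floor, and the 'unless' clause therefore excuses the requirement. Satisfied.
  (c) The plaintiff resides in Morbourne. Met.
  (d) The amount in controversy is 14,800 dollars, within the 500,000 dollars ceiling, so one alternative holds. The exception is not triggered, since the claim does not concern real property. Met.
  → The clause applies.

Yes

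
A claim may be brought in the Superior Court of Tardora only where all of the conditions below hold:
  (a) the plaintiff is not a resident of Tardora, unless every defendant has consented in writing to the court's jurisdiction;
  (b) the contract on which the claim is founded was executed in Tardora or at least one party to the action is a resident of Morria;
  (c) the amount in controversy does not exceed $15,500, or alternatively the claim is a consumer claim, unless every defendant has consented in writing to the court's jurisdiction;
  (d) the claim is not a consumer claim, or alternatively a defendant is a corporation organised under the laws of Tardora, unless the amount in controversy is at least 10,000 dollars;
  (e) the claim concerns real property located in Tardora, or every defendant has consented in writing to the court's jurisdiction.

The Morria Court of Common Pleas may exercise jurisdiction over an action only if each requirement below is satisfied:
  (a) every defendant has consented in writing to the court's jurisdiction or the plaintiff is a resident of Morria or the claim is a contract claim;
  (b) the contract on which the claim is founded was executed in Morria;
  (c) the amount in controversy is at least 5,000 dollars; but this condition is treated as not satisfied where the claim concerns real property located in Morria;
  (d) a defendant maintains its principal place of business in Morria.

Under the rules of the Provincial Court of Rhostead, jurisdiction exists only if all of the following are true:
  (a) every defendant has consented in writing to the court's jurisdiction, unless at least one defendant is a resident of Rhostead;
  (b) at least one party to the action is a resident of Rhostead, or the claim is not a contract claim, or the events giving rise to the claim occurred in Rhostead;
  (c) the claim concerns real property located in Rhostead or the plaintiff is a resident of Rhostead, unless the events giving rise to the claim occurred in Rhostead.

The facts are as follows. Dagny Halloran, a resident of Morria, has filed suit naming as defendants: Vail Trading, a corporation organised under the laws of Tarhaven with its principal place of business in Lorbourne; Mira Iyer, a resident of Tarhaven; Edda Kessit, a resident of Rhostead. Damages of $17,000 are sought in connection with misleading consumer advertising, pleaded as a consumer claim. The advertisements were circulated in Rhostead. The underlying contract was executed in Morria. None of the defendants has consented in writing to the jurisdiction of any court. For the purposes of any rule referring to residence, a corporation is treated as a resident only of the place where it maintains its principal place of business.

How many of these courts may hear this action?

1

The Superior Court of Tardora:
  (a) The plaintiff resides in Morria, which is not Tardora. Condition met.
  (b) Dagny Halloran resides in Morria — that alternative is enough. Condition met.
  (c) The claim is a consumer claim, so one alternative holds. Satisfied.
  (d) The claim is a consumer claim; the corporate defendant(s) are organised in Tarhaven, not Tardora — no alternative holds. But the amount in controversy is 17,000 dollars, which meets the USD 10,000 floor, and the 'unless' clause therefore excuses the requirement. Satisfied.
  (e) The claim does not concern real property; no such written consent has been filed — every alternative fails. Not met.
  → At least one condition fails; no jurisdiction.
The Morria Court of Common Pleas:
  (a) The plaintiff resides in Morria — that alternative is enough. Satisfied.
  (b) The contract was executed in Morria. Met.
  (c) The amount in controversy is USD 17,000, which meets the 5,000 dollars floor. The exception is not triggered, since the claim does not concern real property. Condition met.
  (d) The corporate defendant(s) have their principal place of business in Lorbourne, not Morria. Not met.
  → At least one condition fails; no jurisdiction.
The Provincial Court of Rhostead:
  (a) No such written consent has been filed. However, Edda Kessit resides in Rhostead, so the 'unless' proviso supplies this condition. Met.
  (b) Edda Kessit resides in Rhostead — that alternative is enough. Satisfied.
  (c) The claim does not concern real property; the plaintiff resides in Morria, not Rhostead — every alternative fails. But the operative events occurred in Rhostead, and the 'unless' clause therefore excuses the requirement. Met.
  → The court has jurisdiction.
Courts with jurisdiction: the Provincial Court of Rhostead — 1 in total.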